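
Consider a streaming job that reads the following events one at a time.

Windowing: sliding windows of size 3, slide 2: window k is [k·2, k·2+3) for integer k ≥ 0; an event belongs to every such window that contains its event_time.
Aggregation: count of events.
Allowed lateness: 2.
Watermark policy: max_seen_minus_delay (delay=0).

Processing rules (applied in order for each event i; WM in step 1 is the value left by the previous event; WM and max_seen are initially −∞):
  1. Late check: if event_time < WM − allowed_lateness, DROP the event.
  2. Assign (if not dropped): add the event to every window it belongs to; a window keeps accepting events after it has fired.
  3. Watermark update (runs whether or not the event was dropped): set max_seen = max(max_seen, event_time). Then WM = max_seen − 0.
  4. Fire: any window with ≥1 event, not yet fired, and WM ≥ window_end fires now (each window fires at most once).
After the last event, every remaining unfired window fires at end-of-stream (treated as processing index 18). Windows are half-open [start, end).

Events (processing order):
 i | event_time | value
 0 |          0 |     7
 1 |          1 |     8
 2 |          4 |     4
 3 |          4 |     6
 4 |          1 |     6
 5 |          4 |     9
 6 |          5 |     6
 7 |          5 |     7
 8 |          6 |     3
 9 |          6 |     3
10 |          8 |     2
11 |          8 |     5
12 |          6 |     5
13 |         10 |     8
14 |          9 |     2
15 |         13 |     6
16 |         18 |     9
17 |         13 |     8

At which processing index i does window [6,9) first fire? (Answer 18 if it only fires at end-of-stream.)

13

i=0 t=0 v=7: → [0,3); WM=0
i=1 t=1 v=8: → [0,3); WM=1
i=2 t=4 v=4: → [4,7),[2,5); WM=4; [0,3) fires=2
i=3 t=4 v=6: → [4,7),[2,5); WM=4
i=4 t=1 v=6: DROP (t<4-2); WM=4
i=5 t=4 v=9: → [4,7),[2,5); WM=4
i=6 t=5 v=6: → [4,7); WM=5; [2,5) fires=3
i=7 t=5 v=7: → [4,7); WM=5
i=8 t=6 v=3: → [6,9),[4,7); WM=6
i=9 t=6 v=3: → [6,9),[4,7); WM=6
i=10 t=8 v=2: → [8,11),[6,9); WM=8; [4,7) fires=7
i=11 t=8 v=5: → [8,11),[6,9); WM=8
i=12 t=6 v=5: → [6,9),[4,7); WM=8
i=13 t=10 v=8: → [10,13),[8,11); WM=10; [6,9) fires=5
i=14 t=9 v=2: → [8,11); WM=10
i=15 t=13 v=6: → [12,15); WM=13; [8,11) fires=4 [10,13) fires=1
i=16 t=18 v=9: → [18,21),[16,19); WM=18; [12,15) fires=1
i=17 t=13 v=8: DROP (t<18-2); WM=18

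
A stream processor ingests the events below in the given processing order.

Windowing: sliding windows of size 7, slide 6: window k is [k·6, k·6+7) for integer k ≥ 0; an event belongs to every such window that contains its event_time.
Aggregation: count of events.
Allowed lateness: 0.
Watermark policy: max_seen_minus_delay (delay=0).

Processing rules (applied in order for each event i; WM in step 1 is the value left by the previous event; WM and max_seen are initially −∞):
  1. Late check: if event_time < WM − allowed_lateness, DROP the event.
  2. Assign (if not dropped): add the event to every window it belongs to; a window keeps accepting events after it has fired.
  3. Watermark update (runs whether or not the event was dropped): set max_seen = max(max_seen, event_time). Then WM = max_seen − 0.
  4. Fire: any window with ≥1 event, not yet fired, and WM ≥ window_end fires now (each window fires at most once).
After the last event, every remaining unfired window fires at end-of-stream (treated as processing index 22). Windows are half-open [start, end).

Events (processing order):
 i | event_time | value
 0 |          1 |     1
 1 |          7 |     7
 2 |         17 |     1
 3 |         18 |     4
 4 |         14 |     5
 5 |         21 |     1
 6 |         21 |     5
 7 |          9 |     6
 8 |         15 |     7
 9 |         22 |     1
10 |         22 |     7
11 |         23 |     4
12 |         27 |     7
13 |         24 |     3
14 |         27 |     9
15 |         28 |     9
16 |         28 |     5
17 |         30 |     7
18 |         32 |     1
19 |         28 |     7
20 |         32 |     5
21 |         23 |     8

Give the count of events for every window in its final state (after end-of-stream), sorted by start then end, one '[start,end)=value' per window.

[0,7)=1 [6,13)=1 [12,19)=2 [18,25)=6 [24,31)=5 [30,37)=3

i=0 t=1 v=1: → [0,7); WM=1
i=1 t=7 v=7: → [6,13); WM=7; [0,7) fires=1
i=2 t=17 v=1: → [12,19); WM=17; [6,13) fires=1
i=3 t=18 v=4: → [18,25),[12,19); WM=18
i=4 t=14 v=5: DROP (t<18-0); WM=18
i=5 t=21 v=1: → [18,25); WM=21; [12,19) fires=2
i=6 t=21 v=5: → [18,25); WM=21
i=7 t=9 v=6: DROP (t<21-0); WM=21
i=8 t=15 v=7: DROP (t<21-0); WM=21
i=9 t=22 v=1: → [18,25); WM=22
i=10 t=22 v=7: → [18,25); WM=22
i=11 t=23 v=4: → [18,25); WM=23
i=12 t=27 v=7: → [24,31); WM=27; [18,25) fires=6
i=13 t=24 v=3: DROP (t<27-0); WM=27
i=14 t=27 v=9: → [24,31); WM=27
i=15 t=28 v=9: → [24,31); WM=28
i=16 t=28 v=5: → [24,31); WM=28
i=17 t=30 v=7: → [30,37),[24,31); WM=30
i=18 t=32 v=1: → [30,37); WM=32; [24,31) fires=5
i=19 t=28 v=7: DROP (t<32-0); WM=32
i=20 t=32 v=5: → [30,37); WM=32
i=21 t=23 v=8: DROP (t<32-0); WM=32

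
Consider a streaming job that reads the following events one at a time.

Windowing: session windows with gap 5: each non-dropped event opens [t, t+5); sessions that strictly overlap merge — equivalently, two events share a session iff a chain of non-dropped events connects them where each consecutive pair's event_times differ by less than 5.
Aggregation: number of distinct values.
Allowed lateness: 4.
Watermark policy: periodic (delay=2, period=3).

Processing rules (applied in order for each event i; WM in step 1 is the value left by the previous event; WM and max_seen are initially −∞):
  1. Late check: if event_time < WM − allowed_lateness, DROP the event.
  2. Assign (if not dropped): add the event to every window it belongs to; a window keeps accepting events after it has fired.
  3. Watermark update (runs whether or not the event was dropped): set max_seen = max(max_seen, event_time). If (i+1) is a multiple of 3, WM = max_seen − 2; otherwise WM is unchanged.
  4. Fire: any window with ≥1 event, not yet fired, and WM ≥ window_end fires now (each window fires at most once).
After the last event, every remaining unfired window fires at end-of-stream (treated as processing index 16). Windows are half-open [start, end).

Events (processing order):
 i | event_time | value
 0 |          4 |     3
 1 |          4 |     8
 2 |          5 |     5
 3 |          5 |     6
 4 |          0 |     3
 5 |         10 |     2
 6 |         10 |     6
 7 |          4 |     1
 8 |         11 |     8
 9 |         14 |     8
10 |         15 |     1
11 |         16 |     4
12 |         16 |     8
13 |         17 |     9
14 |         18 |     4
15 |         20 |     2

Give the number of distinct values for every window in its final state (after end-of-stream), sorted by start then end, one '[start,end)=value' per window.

[0,10)=5 [10,25)=6

i=0 t=4 v=3: → [4,9); WM=−∞
i=1 t=4 v=8: → [4,9); WM=−∞
i=2 t=5 v=5: → [4,10); WM=3
i=3 t=5 v=6: → [4,10); WM=3
i=4 t=0 v=3: → [0,10); WM=3
i=5 t=10 v=2: → [10,15); WM=8
i=6 t=10 v=6: → [10,15); WM=8
i=7 t=4 v=1: → [0,10); WM=8
i=8 t=11 v=8: → [10,16); WM=9
i=9 t=14 v=8: → [10,19); WM=9
i=10 t=15 v=1: → [10,20); WM=9
i=11 t=16 v=4: → [10,21); WM=14
i=12 t=16 v=8: → [10,21); WM=14
i=13 t=17 v=9: → [10,22); WM=14
i=14 t=18 v=4: → [10,23); WM=16
i=15 t=20 v=2: → [10,25); WM=16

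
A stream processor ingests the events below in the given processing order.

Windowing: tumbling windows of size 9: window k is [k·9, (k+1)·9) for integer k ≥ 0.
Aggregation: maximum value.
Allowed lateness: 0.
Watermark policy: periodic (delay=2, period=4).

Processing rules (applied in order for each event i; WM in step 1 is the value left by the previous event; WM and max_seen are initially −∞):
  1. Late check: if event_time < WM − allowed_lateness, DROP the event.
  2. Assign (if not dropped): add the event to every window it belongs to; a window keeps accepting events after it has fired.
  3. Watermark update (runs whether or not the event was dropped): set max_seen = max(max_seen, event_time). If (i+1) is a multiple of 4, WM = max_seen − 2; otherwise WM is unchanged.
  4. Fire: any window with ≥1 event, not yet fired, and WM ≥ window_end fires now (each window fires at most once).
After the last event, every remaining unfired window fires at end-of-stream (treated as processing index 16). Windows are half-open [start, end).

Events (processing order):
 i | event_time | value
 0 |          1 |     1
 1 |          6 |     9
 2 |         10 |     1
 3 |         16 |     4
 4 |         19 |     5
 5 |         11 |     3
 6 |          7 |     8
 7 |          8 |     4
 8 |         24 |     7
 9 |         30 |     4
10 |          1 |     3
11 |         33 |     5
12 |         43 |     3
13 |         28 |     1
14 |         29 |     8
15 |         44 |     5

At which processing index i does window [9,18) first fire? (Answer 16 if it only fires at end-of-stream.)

11

i=0 t=1 v=1: → [0,9); WM=−∞
i=1 t=6 v=9: → [0,9); WM=−∞
i=2 t=10 v=1: → [9,18); WM=−∞
i=3 t=16 v=4: → [9,18); WM=14; [0,9) fires=9
i=4 t=19 v=5: → [18,27); WM=14
i=5 t=11 v=3: DROP (t<14-0); WM=14
i=6 t=7 v=8: DROP (t<14-0); WM=14
i=7 t=8 v=4: DROP (t<14-0); WM=17
i=8 t=24 v=7: → [18,27); WM=17
i=9 t=30 v=4: → [27,36); WM=17
i=10 t=1 v=3: DROP (t<17-0); WM=17
i=11 t=33 v=5: → [27,36); WM=31; [9,18) fires=4 [18,27) fires=7
i=12 t=43 v=3: → [36,45); WM=31
i=13 t=28 v=1: DROP (t<31-0); WM=31
i=14 t=29 v=8: DROP (t<31-0); WM=31
i=15 t=44 v=5: → [36,45); WM=42; [27,36) fires=5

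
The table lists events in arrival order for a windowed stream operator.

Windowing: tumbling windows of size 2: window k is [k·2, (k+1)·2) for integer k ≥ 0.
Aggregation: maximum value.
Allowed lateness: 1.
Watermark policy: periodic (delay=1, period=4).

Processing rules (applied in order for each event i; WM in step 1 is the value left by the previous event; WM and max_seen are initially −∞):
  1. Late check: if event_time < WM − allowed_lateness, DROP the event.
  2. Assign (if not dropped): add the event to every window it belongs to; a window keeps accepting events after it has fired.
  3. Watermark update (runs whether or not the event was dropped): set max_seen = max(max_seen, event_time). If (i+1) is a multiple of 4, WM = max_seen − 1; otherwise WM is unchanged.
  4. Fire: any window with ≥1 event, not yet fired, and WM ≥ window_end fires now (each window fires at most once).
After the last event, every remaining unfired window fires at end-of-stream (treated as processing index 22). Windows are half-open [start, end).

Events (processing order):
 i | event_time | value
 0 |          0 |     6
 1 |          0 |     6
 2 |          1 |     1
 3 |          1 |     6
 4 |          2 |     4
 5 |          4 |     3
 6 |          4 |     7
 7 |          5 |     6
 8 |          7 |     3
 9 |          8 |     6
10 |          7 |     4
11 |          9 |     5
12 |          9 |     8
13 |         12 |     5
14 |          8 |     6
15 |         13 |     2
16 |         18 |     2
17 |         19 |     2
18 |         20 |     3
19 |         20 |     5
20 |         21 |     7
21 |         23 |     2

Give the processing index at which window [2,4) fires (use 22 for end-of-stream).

7

i=0 t=0 v=6: → [0,2); WM=−∞
i=1 t=0 v=6: → [0,2); WM=−∞
i=2 t=1 v=1: → [0,2); WM=−∞
i=3 t=1 v=6: → [0,2); WM=0
i=4 t=2 v=4: → [2,4); WM=0
i=5 t=4 v=3: → [4,6); WM=0
i=6 t=4 v=7: → [4,6); WM=0
i=7 t=5 v=6: → [4,6); WM=4; [0,2) fires=6 [2,4) fires=4
i=8 t=7 v=3: → [6,8); WM=4
i=9 t=8 v=6: → [8,10); WM=4
i=10 t=7 v=4: → [6,8); WM=4
i=11 t=9 v=5: → [8,10); WM=8; [4,6) fires=7 [6,8) fires=4
i=12 t=9 v=8: → [8,10); WM=8
i=13 t=12 v=5: → [12,14); WM=8
i=14 t=8 v=6: → [8,10); WM=8
i=15 t=13 v=2: → [12,14); WM=12; [8,10) fires=8
i=16 t=18 v=2: → [18,20); WM=12
i=17 t=19 v=2: → [18,20); WM=12
i=18 t=20 v=3: → [20,22); WM=12
i=19 t=20 v=5: → [20,22); WM=19; [12,14) fires=5
i=20 t=21 v=7: → [20,22); WM=19
i=21 t=23 v=2: → [22,24); WM=19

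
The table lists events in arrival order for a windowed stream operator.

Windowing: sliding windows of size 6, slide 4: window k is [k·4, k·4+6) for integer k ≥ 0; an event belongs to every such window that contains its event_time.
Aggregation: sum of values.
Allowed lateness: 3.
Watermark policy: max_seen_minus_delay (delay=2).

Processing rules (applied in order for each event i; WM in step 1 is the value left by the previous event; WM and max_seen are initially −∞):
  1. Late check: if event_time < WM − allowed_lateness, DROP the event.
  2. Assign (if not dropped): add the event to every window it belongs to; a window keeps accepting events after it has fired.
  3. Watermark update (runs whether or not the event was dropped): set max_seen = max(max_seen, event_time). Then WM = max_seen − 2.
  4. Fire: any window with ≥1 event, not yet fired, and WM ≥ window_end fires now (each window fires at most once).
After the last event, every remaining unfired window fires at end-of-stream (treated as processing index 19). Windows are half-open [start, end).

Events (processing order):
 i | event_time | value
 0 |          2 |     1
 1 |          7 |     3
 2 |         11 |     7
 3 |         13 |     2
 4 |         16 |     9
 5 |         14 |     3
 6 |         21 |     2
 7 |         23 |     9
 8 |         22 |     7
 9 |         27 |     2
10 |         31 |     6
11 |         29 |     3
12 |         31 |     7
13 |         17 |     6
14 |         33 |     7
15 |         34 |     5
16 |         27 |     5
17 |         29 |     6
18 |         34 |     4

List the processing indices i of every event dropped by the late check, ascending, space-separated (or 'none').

13 16

i=0 t=2 v=1: → [0,6); WM=0
i=1 t=7 v=3: → [4,10); WM=5
i=2 t=11 v=7: → [8,14); WM=9; [0,6) fires=1
i=3 t=13 v=2: → [12,18),[8,14); WM=11; [4,10) fires=3
i=4 t=16 v=9: → [16,22),[12,18); WM=14; [8,14) fires=9
i=5 t=14 v=3: → [12,18); WM=14
i=6 t=21 v=2: → [20,26),[16,22); WM=19; [12,18) fires=14
i=7 t=23 v=9: → [20,26); WM=21
i=8 t=22 v=7: → [20,26); WM=21
i=9 t=27 v=2: → [24,30); WM=25; [16,22) fires=11
i=10 t=31 v=6: → [28,34); WM=29; [20,26) fires=18
i=11 t=29 v=3: → [28,34),[24,30); WM=29
i=12 t=31 v=7: → [28,34); WM=29
i=13 t=17 v=6: DROP (t<29-3); WM=29
i=14 t=33 v=7: → [32,38),[28,34); WM=31; [24,30) fires=5
i=15 t=34 v=5: → [32,38); WM=32
i=16 t=27 v=5: DROP (t<32-3); WM=32
i=17 t=29 v=6: → [28,34),[24,30); WM=32
i=18 t=34 v=4: → [32,38); WM=32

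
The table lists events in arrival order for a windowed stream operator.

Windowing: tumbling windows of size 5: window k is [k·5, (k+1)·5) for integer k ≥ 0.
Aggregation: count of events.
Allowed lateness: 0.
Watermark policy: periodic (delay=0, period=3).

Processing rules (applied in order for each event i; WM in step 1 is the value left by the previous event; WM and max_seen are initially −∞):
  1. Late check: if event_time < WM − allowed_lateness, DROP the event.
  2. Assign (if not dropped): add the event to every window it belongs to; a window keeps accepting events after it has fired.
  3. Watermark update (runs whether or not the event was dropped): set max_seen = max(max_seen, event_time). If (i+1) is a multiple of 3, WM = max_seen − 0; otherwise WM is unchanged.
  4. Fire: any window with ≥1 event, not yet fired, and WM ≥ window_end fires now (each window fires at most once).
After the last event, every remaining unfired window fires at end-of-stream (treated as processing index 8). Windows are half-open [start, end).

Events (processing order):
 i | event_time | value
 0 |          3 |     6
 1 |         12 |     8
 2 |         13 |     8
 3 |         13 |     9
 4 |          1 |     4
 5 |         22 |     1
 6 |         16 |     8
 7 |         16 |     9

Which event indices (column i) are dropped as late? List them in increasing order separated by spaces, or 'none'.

4 6 7

i=0 t=3 v=6: → [0,5); WM=−∞
i=1 t=12 v=8: → [10,15); WM=−∞
i=2 t=13 v=8: → [10,15); WM=13; [0,5) fires=1
i=3 t=13 v=9: → [10,15); WM=13
i=4 t=1 v=4: DROP (t<13-0); WM=13
i=5 t=22 v=1: → [20,25); WM=22; [10,15) fires=3
i=6 t=16 v=8: DROP (t<22-0); WM=22
i=7 t=16 v=9: DROP (t<22-0); WM=22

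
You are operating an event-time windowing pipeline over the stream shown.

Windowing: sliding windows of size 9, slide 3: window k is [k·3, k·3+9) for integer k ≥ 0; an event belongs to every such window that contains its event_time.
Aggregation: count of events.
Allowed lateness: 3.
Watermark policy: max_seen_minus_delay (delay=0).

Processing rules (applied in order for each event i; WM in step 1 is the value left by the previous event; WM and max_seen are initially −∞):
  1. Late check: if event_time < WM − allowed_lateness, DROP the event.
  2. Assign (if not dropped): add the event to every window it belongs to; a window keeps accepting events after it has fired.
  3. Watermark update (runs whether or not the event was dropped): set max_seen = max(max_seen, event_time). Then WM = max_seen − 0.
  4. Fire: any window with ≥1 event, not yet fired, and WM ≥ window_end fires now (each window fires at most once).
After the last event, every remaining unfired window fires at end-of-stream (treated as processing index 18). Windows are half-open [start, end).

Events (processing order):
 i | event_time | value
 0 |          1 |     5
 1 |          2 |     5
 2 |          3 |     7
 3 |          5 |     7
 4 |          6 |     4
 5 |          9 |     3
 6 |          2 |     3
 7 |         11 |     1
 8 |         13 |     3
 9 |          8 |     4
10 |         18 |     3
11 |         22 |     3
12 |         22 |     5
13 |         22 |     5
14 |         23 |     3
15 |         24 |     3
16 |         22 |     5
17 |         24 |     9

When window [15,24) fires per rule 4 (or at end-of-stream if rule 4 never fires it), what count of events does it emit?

5

i=0 t=1 v=5: → [0,9); WM=1
i=1 t=2 v=5: → [0,9); WM=2
i=2 t=3 v=7: → [3,12),[0,9); WM=3
i=3 t=5 v=7: → [3,12),[0,9); WM=5
i=4 t=6 v=4: → [6,15),[3,12),[0,9); WM=6
i=5 t=9 v=3: → [9,18),[6,15),[3,12); WM=9; [0,9) fires=5
i=6 t=2 v=3: DROP (t<9-3); WM=9
i=7 t=11 v=1: → [9,18),[6,15),[3,12); WM=11
i=8 t=13 v=3: → [12,21),[9,18),[6,15); WM=13; [3,12) fires=5
i=9 t=8 v=4: DROP (t<13-3); WM=13
i=10 t=18 v=3: → [18,27),[15,24),[12,21); WM=18; [6,15) fires=4 [9,18) fires=3
i=11 t=22 v=3: → [21,30),[18,27),[15,24); WM=22; [12,21) fires=2
i=12 t=22 v=5: → [21,30),[18,27),[15,24); WM=22
i=13 t=22 v=5: → [21,30),[18,27),[15,24); WM=22
i=14 t=23 v=3: → [21,30),[18,27),[15,24); WM=23
i=15 t=24 v=3: → [24,33),[21,30),[18,27); WM=24; [15,24) fires=5
i=16 t=22 v=5: → [21,30),[18,27),[15,24); WM=24
i=17 t=24 v=9: → [24,33),[21,30),[18,27); WM=24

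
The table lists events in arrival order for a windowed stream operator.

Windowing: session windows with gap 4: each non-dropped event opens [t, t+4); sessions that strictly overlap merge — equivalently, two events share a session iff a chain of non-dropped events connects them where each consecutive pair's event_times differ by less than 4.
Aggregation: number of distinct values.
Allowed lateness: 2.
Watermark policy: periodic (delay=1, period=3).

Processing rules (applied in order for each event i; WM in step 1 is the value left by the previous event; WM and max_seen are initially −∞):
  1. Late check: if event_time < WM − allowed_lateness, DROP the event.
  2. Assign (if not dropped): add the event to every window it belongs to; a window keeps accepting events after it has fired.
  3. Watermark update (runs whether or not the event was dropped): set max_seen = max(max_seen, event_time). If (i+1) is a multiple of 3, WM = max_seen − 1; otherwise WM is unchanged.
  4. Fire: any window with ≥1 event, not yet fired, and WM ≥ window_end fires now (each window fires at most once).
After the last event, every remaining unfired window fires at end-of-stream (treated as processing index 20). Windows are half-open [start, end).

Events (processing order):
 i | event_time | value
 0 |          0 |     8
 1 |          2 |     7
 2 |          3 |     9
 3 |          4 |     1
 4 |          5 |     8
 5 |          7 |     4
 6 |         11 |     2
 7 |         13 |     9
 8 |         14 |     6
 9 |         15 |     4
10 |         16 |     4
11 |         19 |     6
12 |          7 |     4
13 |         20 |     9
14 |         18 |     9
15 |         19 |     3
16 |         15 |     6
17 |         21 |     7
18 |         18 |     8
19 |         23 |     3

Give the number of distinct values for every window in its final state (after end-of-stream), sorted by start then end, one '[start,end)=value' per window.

i=0 t=0 v=8: → [0,4); WM=−∞
i=1 t=2 v=7: → [0,6); WM=−∞
i=2 t=3 v=9: → [0,7); WM=2
i=3 t=4 v=1: → [0,8); WM=2
i=4 t=5 v=8: → [0,9); WM=2
i=5 t=7 v=4: → [0,11); WM=6
i=6 t=11 v=2: → [11,15); WM=6
i=7 t=13 v=9: → [11,17); WM=6
i=8 t=14 v=6: → [11,18); WM=13
i=9 t=15 v=4: → [11,19); WM=13
i=10 t=16 v=4: → [11,20); WM=13
i=11 t=19 v=6: → [11,23); WM=18
i=12 t=7 v=4: DROP (t<18-2); WM=18
i=13 t=20 v=9: → [11,24); WM=18
i=14 t=18 v=9: → [11,24); WM=19
i=15 t=19 v=3: → [11,24); WM=19
i=16 t=15 v=6: DROP (t<19-2); WM=19
i=17 t=21 v=7: → [11,25); WM=20
i=18 t=18 v=8: → [11,25); WM=20
i=19 t=23 v=3: → [11,27); WM=20

[0,11)=5 [11,27)=7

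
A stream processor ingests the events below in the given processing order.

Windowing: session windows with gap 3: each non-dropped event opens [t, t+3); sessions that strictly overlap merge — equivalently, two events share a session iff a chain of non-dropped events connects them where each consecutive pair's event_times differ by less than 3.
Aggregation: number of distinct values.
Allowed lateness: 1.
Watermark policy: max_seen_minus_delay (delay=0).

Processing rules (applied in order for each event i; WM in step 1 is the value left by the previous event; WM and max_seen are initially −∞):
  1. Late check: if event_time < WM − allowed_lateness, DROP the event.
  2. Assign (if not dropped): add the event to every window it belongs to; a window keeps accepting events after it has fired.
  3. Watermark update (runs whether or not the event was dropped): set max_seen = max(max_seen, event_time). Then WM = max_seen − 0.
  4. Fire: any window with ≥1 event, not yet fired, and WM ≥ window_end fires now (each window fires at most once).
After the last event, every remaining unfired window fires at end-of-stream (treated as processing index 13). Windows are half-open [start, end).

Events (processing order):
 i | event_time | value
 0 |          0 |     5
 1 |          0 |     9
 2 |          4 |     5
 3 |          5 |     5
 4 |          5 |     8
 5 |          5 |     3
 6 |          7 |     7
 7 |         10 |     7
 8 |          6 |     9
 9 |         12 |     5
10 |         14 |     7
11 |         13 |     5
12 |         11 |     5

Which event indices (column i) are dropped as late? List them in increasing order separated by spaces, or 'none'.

i=0 t=0 v=5: → [0,3); WM=0
i=1 t=0 v=9: → [0,3); WM=0
i=2 t=4 v=5: → [4,7); WM=4
i=3 t=5 v=5: → [4,8); WM=5
i=4 t=5 v=8: → [4,8); WM=5
i=5 t=5 v=3: → [4,8); WM=5
i=6 t=7 v=7: → [4,10); WM=7
i=7 t=10 v=7: → [10,13); WM=10
i=8 t=6 v=9: DROP (t<10-1); WM=10
i=9 t=12 v=5: → [10,15); WM=12
i=10 t=14 v=7: → [10,17); WM=14
i=11 t=13 v=5: → [10,17); WM=14
i=12 t=11 v=5: DROP (t<14-1); WM=14

8 12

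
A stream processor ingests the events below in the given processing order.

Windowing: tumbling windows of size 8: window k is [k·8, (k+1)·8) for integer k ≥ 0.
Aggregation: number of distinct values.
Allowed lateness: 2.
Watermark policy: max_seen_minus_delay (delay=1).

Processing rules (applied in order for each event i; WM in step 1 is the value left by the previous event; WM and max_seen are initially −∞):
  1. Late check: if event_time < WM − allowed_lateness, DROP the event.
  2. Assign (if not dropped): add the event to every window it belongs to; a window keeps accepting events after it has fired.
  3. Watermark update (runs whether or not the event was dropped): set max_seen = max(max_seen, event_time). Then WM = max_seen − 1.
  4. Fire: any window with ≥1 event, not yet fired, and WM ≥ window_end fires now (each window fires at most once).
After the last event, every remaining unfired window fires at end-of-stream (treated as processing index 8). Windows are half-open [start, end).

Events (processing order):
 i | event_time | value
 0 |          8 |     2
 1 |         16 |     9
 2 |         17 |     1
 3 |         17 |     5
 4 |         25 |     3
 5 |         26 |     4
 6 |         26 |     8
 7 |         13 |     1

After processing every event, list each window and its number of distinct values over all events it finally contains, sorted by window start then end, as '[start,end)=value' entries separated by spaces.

i=0 t=8 v=2: → [8,16); WM=7
i=1 t=16 v=9: → [16,24); WM=15
i=2 t=17 v=1: → [16,24); WM=16; [8,16) fires=1
i=3 t=17 v=5: → [16,24); WM=16
i=4 t=25 v=3: → [24,32); WM=24; [16,24) fires=3
i=5 t=26 v=4: → [24,32); WM=25
i=6 t=26 v=8: → [24,32); WM=25
i=7 t=13 v=1: DROP (t<25-2); WM=25

[8,16)=1 [16,24)=3 [24,32)=3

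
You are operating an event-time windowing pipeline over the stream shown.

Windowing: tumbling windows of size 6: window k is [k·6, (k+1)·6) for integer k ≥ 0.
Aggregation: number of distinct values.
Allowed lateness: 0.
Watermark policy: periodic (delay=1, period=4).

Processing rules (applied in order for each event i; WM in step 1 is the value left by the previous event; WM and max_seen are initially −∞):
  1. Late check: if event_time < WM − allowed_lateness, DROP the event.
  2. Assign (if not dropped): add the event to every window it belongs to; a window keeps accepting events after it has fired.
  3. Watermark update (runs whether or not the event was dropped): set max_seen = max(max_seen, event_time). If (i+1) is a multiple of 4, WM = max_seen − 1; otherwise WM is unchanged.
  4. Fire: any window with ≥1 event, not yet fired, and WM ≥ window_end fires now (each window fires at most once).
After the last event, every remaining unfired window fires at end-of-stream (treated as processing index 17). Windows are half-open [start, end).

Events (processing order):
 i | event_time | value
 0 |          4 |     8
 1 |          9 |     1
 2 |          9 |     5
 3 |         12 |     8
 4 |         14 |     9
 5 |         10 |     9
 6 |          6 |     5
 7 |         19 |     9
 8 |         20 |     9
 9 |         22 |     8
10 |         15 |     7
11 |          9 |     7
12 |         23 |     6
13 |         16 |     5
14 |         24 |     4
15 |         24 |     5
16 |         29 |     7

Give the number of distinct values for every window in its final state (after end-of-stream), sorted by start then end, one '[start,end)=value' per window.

[0,6)=1 [6,12)=2 [12,18)=2 [18,24)=3 [24,30)=3

i=0 t=4 v=8: → [0,6); WM=−∞
i=1 t=9 v=1: → [6,12); WM=−∞
i=2 t=9 v=5: → [6,12); WM=−∞
i=3 t=12 v=8: → [12,18); WM=11; [0,6) fires=1
i=4 t=14 v=9: → [12,18); WM=11
i=5 t=10 v=9: DROP (t<11-0); WM=11
i=6 t=6 v=5: DROP (t<11-0); WM=11
i=7 t=19 v=9: → [18,24); WM=18; [6,12) fires=2 [12,18) fires=2
i=8 t=20 v=9: → [18,24); WM=18
i=9 t=22 v=8: → [18,24); WM=18
i=10 t=15 v=7: DROP (t<18-0); WM=18
i=11 t=9 v=7: DROP (t<18-0); WM=21
i=12 t=23 v=6: → [18,24); WM=21
i=13 t=16 v=5: DROP (t<21-0); WM=21
i=14 t=24 v=4: → [24,30); WM=21
i=15 t=24 v=5: → [24,30); WM=23
i=16 t=29 v=7: → [24,30); WM=23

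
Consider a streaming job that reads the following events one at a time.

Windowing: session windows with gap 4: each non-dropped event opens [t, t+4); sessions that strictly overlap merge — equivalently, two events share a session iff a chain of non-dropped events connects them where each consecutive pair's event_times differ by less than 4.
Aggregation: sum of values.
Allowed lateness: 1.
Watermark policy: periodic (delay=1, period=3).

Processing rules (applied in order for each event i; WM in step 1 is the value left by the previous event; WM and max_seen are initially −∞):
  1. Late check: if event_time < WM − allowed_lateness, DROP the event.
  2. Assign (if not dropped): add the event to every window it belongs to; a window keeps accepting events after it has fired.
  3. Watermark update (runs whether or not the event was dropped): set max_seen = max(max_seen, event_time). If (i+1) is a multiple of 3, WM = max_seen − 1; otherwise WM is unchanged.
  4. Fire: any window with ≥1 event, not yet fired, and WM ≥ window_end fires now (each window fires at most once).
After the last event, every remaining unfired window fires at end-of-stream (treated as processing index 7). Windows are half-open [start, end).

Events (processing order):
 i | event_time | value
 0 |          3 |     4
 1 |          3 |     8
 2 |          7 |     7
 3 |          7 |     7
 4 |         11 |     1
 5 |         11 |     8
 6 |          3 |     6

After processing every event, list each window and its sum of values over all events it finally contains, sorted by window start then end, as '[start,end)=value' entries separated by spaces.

i=0 t=3 v=4: → [3,7); WM=−∞
i=1 t=3 v=8: → [3,7); WM=−∞
i=2 t=7 v=7: → [7,11); WM=6
i=3 t=7 v=7: → [7,11); WM=6
i=4 t=11 v=1: → [11,15); WM=6
i=5 t=11 v=8: → [11,15); WM=10
i=6 t=3 v=6: DROP (t<10-1); WM=10

[3,7)=12 [7,11)=14 [11,15)=9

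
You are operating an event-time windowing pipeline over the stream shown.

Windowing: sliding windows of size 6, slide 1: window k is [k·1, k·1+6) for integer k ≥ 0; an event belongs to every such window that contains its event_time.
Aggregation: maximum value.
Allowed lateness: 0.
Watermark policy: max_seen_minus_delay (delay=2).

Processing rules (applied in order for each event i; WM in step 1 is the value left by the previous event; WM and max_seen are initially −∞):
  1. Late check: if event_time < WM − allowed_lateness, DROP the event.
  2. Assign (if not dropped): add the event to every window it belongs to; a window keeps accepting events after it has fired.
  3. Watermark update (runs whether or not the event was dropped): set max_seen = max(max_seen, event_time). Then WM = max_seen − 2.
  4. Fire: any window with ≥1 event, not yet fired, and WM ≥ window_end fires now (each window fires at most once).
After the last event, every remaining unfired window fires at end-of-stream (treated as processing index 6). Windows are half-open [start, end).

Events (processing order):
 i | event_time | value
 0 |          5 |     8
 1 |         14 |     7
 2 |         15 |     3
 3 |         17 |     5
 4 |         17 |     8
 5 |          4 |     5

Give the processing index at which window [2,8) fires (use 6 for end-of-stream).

1

i=0 t=5 v=8: → [5,11),[4,10),[3,9),[2,8),[1,7),[0,6); WM=3
i=1 t=14 v=7: → [14,20),[13,19),[12,18),[11,17),[10,16),[9,15); WM=12; [0,6) fires=8 [1,7) fires=8 [2,8) fires=8 [3,9) fires=8 [4,10) fires=8 [5,11) fires=8
i=2 t=15 v=3: → [15,21),[14,20),[13,19),[12,18),[11,17),[10,16); WM=13
i=3 t=17 v=5: → [17,23),[16,22),[15,21),[14,20),[13,19),[12,18); WM=15; [9,15) fires=7
i=4 t=17 v=8: → [17,23),[16,22),[15,21),[14,20),[13,19),[12,18); WM=15
i=5 t=4 v=5: DROP (t<15-0); WM=15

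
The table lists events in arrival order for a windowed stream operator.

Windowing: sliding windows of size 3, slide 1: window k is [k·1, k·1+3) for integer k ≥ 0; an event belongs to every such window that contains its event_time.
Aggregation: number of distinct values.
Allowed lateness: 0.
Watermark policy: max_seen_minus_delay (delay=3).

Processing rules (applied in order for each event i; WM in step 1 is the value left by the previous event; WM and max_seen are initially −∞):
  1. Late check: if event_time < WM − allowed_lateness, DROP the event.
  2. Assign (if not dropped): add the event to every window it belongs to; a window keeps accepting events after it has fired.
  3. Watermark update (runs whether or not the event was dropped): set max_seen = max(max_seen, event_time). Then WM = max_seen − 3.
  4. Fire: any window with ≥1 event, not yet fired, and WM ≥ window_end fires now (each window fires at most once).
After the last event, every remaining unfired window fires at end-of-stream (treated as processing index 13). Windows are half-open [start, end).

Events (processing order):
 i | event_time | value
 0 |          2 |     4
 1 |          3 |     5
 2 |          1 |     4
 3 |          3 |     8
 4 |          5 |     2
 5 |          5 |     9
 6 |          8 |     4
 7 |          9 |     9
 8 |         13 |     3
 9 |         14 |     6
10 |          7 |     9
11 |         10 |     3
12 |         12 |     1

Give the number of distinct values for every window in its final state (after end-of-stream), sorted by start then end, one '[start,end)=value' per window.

[0,3)=1 [1,4)=3 [2,5)=3 [3,6)=4 [4,7)=2 [5,8)=2 [6,9)=1 [7,10)=2 [8,11)=2 [9,12)=1 [10,13)=1 [11,14)=2 [12,15)=3 [13,16)=2 [14,17)=1

i=0 t=2 v=4: → [2,5),[1,4),[0,3); WM=-1
i=1 t=3 v=5: → [3,6),[2,5),[1,4); WM=0
i=2 t=1 v=4: → [1,4),[0,3); WM=0
i=3 t=3 v=8: → [3,6),[2,5),[1,4); WM=0
i=4 t=5 v=2: → [5,8),[4,7),[3,6); WM=2
i=5 t=5 v=9: → [5,8),[4,7),[3,6); WM=2
i=6 t=8 v=4: → [8,11),[7,10),[6,9); WM=5; [0,3) fires=1 [1,4) fires=3 [2,5) fires=3
i=7 t=9 v=9: → [9,12),[8,11),[7,10); WM=6; [3,6) fires=4
i=8 t=13 v=3: → [13,16),[12,15),[11,14); WM=10; [4,7) fires=2 [5,8) fires=2 [6,9) fires=1 [7,10) fires=2
i=9 t=14 v=6: → [14,17),[13,16),[12,15); WM=11; [8,11) fires=2
i=10 t=7 v=9: DROP (t<11-0); WM=11
i=11 t=10 v=3: DROP (t<11-0); WM=11
i=12 t=12 v=1: → [12,15),[11,14),[10,13); WM=11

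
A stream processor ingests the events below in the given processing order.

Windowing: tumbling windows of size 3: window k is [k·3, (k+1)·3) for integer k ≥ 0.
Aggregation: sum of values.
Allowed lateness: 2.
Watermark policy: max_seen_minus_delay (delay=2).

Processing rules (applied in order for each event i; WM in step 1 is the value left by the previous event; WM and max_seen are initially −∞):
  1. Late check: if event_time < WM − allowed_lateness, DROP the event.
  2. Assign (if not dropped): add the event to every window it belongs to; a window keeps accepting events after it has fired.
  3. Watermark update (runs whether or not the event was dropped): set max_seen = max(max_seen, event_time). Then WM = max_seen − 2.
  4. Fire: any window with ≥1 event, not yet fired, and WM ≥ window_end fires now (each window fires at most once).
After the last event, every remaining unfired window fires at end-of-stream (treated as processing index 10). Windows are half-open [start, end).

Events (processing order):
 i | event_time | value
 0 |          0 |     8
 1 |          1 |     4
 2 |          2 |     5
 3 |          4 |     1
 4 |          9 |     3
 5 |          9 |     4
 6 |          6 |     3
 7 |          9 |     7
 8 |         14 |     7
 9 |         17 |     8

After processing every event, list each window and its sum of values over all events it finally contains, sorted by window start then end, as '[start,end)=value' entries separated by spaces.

[0,3)=17 [3,6)=1 [6,9)=3 [9,12)=14 [12,15)=7 [15,18)=8

i=0 t=0 v=8: → [0,3); WM=-2
i=1 t=1 v=4: → [0,3); WM=-1
i=2 t=2 v=5: → [0,3); WM=0
i=3 t=4 v=1: → [3,6); WM=2
i=4 t=9 v=3: → [9,12); WM=7; [0,3) fires=17 [3,6) fires=1
i=5 t=9 v=4: → [9,12); WM=7
i=6 t=6 v=3: → [6,9); WM=7
i=7 t=9 v=7: → [9,12); WM=7
i=8 t=14 v=7: → [12,15); WM=12; [6,9) fires=3 [9,12) fires=14
i=9 t=17 v=8: → [15,18); WM=15; [12,15) fires=7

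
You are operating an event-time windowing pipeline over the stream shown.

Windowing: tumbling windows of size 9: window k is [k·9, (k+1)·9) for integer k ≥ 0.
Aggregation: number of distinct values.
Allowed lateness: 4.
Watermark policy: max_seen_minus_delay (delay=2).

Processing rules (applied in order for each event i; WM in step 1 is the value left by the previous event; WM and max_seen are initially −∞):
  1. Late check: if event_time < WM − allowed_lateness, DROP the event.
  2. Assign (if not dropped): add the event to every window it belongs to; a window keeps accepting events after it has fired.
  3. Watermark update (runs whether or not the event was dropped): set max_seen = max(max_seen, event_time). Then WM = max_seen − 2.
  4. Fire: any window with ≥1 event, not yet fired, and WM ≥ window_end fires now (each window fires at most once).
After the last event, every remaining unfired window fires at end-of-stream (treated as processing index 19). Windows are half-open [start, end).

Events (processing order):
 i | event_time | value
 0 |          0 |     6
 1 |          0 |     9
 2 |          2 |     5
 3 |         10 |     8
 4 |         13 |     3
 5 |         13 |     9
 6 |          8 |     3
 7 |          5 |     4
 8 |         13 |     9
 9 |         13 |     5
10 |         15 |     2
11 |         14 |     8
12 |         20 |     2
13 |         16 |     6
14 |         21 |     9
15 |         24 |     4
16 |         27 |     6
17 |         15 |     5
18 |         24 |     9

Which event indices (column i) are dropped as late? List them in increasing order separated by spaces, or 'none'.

i=0 t=0 v=6: → [0,9); WM=-2
i=1 t=0 v=9: → [0,9); WM=-2
i=2 t=2 v=5: → [0,9); WM=0
i=3 t=10 v=8: → [9,18); WM=8
i=4 t=13 v=3: → [9,18); WM=11; [0,9) fires=3
i=5 t=13 v=9: → [9,18); WM=11
i=6 t=8 v=3: → [0,9); WM=11
i=7 t=5 v=4: DROP (t<11-4); WM=11
i=8 t=13 v=9: → [9,18); WM=11
i=9 t=13 v=5: → [9,18); WM=11
i=10 t=15 v=2: → [9,18); WM=13
i=11 t=14 v=8: → [9,18); WM=13
i=12 t=20 v=2: → [18,27); WM=18; [9,18) fires=5
i=13 t=16 v=6: → [9,18); WM=18
i=14 t=21 v=9: → [18,27); WM=19
i=15 t=24 v=4: → [18,27); WM=22
i=16 t=27 v=6: → [27,36); WM=25
i=17 t=15 v=5: DROP (t<25-4); WM=25
i=18 t=24 v=9: → [18,27); WM=25

7 17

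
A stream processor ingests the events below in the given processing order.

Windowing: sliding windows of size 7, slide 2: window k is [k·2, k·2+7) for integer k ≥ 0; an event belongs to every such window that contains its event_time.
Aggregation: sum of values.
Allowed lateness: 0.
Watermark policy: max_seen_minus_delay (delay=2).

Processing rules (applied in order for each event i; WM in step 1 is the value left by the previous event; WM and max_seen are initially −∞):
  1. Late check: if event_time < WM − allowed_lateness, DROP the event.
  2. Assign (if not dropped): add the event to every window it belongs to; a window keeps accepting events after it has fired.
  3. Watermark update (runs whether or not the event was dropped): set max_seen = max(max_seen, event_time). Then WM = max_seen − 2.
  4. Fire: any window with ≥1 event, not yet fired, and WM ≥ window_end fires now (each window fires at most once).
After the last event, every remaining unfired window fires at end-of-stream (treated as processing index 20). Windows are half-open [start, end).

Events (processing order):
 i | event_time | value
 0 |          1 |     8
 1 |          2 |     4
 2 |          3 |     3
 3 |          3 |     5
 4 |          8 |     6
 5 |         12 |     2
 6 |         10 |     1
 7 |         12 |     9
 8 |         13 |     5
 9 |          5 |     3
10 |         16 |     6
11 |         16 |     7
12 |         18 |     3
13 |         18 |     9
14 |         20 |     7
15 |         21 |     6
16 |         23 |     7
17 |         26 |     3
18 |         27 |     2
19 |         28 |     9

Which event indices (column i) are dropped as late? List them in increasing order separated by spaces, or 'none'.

9

i=0 t=1 v=8: → [0,7); WM=-1
i=1 t=2 v=4: → [2,9),[0,7); WM=0
i=2 t=3 v=3: → [2,9),[0,7); WM=1
i=3 t=3 v=5: → [2,9),[0,7); WM=1
i=4 t=8 v=6: → [8,15),[6,13),[4,11),[2,9); WM=6
i=5 t=12 v=2: → [12,19),[10,17),[8,15),[6,13); WM=10; [0,7) fires=20 [2,9) fires=18
i=6 t=10 v=1: → [10,17),[8,15),[6,13),[4,11); WM=10
i=7 t=12 v=9: → [12,19),[10,17),[8,15),[6,13); WM=10
i=8 t=13 v=5: → [12,19),[10,17),[8,15); WM=11; [4,11) fires=7
i=9 t=5 v=3: DROP (t<11-0); WM=11
i=10 t=16 v=6: → [16,23),[14,21),[12,19),[10,17); WM=14; [6,13) fires=18
i=11 t=16 v=7: → [16,23),[14,21),[12,19),[10,17); WM=14
i=12 t=18 v=3: → [18,25),[16,23),[14,21),[12,19); WM=16; [8,15) fires=23
i=13 t=18 v=9: → [18,25),[16,23),[14,21),[12,19); WM=16
i=14 t=20 v=7: → [20,27),[18,25),[16,23),[14,21); WM=18; [10,17) fires=30
i=15 t=21 v=6: → [20,27),[18,25),[16,23); WM=19; [12,19) fires=41
i=16 t=23 v=7: → [22,29),[20,27),[18,25); WM=21; [14,21) fires=32
i=17 t=26 v=3: → [26,33),[24,31),[22,29),[20,27); WM=24; [16,23) fires=38
i=18 t=27 v=2: → [26,33),[24,31),[22,29); WM=25; [18,25) fires=32
i=19 t=28 v=9: → [28,35),[26,33),[24,31),[22,29); WM=26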